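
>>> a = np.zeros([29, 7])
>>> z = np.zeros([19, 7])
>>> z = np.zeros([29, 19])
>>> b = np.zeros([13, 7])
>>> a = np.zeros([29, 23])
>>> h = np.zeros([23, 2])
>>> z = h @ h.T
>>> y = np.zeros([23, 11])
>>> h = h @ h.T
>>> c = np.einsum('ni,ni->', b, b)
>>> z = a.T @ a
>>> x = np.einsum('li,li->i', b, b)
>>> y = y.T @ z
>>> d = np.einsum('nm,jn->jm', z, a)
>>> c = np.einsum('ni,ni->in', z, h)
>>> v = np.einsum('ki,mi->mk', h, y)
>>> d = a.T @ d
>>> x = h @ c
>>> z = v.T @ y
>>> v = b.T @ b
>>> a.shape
(29, 23)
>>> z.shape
(23, 23)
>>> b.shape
(13, 7)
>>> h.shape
(23, 23)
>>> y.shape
(11, 23)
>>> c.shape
(23, 23)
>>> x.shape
(23, 23)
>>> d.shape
(23, 23)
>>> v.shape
(7, 7)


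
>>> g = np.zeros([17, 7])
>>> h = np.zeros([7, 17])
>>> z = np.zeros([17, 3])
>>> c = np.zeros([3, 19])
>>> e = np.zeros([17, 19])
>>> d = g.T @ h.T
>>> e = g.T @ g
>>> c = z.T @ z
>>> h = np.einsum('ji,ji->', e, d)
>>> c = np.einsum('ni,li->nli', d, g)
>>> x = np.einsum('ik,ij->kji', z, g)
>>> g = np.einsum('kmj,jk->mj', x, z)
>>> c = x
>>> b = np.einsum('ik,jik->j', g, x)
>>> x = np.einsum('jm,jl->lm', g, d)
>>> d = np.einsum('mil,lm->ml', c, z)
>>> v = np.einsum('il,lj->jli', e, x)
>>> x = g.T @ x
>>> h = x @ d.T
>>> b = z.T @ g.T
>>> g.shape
(7, 17)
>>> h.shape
(17, 3)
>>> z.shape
(17, 3)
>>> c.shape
(3, 7, 17)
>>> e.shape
(7, 7)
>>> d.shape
(3, 17)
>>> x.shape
(17, 17)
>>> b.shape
(3, 7)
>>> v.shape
(17, 7, 7)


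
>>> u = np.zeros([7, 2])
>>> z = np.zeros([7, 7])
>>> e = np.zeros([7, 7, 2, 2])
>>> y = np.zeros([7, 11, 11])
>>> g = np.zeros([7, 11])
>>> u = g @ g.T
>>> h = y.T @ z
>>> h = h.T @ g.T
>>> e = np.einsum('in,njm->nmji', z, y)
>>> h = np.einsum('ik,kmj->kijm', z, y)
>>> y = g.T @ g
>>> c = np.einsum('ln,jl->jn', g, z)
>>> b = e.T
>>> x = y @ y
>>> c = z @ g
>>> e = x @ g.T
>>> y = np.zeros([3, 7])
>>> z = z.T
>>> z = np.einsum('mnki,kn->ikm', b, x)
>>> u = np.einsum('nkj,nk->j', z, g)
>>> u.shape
(7,)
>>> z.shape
(7, 11, 7)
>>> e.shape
(11, 7)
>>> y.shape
(3, 7)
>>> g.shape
(7, 11)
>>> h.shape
(7, 7, 11, 11)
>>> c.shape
(7, 11)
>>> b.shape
(7, 11, 11, 7)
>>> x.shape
(11, 11)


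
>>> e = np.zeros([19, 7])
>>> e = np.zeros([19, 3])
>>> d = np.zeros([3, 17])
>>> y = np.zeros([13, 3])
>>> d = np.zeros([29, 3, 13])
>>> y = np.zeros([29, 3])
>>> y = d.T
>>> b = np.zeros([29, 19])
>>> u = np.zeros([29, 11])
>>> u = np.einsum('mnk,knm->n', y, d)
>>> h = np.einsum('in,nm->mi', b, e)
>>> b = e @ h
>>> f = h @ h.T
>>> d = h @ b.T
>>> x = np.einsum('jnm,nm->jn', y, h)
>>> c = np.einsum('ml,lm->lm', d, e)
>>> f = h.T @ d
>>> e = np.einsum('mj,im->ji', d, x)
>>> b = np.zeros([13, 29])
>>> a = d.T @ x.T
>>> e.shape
(19, 13)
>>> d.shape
(3, 19)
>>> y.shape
(13, 3, 29)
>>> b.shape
(13, 29)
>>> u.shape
(3,)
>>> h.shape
(3, 29)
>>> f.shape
(29, 19)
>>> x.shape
(13, 3)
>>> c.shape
(19, 3)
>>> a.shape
(19, 13)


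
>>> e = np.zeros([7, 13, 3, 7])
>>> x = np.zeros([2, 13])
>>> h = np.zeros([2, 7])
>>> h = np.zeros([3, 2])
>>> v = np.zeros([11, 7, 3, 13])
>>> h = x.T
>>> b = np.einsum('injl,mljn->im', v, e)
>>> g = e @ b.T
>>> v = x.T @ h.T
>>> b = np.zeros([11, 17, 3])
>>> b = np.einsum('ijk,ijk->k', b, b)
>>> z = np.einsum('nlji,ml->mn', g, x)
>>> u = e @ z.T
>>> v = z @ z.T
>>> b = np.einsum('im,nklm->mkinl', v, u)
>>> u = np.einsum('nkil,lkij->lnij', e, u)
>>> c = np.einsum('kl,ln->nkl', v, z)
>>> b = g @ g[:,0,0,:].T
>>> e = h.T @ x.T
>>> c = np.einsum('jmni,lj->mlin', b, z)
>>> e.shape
(2, 2)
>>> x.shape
(2, 13)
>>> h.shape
(13, 2)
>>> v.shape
(2, 2)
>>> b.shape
(7, 13, 3, 7)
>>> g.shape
(7, 13, 3, 11)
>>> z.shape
(2, 7)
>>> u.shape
(7, 7, 3, 2)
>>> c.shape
(13, 2, 7, 3)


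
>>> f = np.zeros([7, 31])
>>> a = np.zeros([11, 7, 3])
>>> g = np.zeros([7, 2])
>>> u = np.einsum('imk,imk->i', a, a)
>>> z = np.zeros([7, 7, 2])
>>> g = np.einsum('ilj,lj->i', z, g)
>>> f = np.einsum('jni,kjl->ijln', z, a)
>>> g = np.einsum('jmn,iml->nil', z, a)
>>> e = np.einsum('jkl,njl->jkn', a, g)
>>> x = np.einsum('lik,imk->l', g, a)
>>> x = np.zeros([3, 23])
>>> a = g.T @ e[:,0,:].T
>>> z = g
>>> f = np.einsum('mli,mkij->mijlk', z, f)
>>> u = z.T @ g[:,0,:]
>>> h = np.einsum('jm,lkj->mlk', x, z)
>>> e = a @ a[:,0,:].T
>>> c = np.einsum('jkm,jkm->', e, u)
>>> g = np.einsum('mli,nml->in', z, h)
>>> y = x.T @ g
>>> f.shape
(2, 3, 7, 11, 7)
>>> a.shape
(3, 11, 11)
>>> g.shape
(3, 23)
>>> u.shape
(3, 11, 3)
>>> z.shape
(2, 11, 3)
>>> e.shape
(3, 11, 3)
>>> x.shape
(3, 23)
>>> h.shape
(23, 2, 11)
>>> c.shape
()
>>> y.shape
(23, 23)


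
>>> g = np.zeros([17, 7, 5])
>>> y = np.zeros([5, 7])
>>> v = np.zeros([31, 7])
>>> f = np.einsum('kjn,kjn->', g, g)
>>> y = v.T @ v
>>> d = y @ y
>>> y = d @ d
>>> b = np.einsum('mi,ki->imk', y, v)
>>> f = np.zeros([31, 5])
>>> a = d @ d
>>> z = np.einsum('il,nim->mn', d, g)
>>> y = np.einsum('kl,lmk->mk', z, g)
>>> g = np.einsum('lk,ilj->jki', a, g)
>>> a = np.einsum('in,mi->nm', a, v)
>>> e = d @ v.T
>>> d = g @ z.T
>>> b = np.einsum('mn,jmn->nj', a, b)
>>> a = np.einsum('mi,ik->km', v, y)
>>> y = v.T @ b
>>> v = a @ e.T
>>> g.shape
(5, 7, 17)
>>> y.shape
(7, 7)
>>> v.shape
(5, 7)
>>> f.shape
(31, 5)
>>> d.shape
(5, 7, 5)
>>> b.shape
(31, 7)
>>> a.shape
(5, 31)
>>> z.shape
(5, 17)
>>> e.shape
(7, 31)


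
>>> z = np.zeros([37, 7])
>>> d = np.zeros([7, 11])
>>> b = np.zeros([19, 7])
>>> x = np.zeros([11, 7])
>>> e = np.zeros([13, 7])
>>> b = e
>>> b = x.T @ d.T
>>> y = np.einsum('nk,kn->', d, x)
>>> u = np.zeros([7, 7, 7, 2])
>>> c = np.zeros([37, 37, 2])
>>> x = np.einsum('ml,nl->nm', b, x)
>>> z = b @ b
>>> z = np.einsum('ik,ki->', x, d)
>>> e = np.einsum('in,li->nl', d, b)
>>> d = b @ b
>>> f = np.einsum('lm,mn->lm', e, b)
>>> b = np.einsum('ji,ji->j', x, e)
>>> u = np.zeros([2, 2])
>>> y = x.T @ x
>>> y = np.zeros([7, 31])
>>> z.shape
()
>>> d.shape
(7, 7)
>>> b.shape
(11,)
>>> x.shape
(11, 7)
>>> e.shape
(11, 7)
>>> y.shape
(7, 31)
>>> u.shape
(2, 2)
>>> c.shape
(37, 37, 2)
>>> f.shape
(11, 7)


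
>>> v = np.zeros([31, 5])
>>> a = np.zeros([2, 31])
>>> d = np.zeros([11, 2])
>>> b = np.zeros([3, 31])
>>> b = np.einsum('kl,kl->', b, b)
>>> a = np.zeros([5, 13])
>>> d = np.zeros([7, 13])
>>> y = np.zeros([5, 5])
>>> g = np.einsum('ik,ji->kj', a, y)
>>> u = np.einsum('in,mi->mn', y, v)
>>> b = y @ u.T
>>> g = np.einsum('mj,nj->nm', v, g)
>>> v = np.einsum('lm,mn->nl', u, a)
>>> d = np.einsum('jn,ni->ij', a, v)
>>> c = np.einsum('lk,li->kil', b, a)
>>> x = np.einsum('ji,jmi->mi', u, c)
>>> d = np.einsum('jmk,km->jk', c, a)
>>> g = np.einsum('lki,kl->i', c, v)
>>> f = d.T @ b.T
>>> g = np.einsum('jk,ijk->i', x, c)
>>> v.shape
(13, 31)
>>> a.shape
(5, 13)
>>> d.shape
(31, 5)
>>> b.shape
(5, 31)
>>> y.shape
(5, 5)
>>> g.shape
(31,)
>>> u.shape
(31, 5)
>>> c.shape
(31, 13, 5)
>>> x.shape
(13, 5)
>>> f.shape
(5, 5)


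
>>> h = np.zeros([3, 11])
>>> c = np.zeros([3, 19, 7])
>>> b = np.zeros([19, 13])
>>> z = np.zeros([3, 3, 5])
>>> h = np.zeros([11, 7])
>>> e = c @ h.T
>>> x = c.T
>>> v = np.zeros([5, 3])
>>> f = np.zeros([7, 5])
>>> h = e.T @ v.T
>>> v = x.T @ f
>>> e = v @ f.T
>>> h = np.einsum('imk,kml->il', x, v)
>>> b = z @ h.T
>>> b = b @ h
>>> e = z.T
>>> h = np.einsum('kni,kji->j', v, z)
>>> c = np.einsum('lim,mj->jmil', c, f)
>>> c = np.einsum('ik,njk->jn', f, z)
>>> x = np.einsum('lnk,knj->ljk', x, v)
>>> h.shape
(3,)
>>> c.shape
(3, 3)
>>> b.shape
(3, 3, 5)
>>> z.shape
(3, 3, 5)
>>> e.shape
(5, 3, 3)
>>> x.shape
(7, 5, 3)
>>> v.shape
(3, 19, 5)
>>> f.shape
(7, 5)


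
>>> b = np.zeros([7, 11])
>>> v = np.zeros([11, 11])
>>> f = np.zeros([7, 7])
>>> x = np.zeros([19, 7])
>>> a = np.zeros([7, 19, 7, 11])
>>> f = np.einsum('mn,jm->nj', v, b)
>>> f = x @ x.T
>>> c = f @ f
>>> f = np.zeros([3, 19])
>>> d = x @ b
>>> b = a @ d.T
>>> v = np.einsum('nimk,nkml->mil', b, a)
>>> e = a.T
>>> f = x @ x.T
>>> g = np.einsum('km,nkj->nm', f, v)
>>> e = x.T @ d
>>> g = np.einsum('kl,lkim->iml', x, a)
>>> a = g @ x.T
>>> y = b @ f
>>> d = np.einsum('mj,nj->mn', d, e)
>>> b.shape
(7, 19, 7, 19)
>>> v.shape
(7, 19, 11)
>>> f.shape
(19, 19)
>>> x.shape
(19, 7)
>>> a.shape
(7, 11, 19)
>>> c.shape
(19, 19)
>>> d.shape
(19, 7)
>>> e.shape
(7, 11)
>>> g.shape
(7, 11, 7)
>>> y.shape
(7, 19, 7, 19)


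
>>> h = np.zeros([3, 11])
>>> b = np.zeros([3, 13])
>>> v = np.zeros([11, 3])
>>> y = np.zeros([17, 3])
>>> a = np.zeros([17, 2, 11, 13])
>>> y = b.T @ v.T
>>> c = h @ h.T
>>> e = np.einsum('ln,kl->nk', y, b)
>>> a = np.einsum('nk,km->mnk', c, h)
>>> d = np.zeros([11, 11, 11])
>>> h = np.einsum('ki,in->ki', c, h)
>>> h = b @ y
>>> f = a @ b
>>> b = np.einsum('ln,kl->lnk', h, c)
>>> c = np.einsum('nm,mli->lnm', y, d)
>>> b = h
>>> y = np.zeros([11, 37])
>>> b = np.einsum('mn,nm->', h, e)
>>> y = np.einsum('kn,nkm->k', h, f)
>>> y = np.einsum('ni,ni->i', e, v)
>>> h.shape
(3, 11)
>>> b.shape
()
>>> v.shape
(11, 3)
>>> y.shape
(3,)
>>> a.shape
(11, 3, 3)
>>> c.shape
(11, 13, 11)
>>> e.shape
(11, 3)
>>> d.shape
(11, 11, 11)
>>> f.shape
(11, 3, 13)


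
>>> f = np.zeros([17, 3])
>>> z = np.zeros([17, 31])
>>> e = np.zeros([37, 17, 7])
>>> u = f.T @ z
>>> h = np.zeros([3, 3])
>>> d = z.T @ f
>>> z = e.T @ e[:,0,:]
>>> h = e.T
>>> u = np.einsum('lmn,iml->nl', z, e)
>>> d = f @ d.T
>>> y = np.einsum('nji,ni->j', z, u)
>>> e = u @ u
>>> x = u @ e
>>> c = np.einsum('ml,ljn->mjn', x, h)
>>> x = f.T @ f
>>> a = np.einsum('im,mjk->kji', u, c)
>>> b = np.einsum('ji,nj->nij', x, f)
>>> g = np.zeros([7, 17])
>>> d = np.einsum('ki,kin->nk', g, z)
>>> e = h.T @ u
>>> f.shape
(17, 3)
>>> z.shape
(7, 17, 7)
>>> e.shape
(37, 17, 7)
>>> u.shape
(7, 7)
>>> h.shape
(7, 17, 37)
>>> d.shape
(7, 7)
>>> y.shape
(17,)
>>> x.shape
(3, 3)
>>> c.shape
(7, 17, 37)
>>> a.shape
(37, 17, 7)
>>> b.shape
(17, 3, 3)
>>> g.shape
(7, 17)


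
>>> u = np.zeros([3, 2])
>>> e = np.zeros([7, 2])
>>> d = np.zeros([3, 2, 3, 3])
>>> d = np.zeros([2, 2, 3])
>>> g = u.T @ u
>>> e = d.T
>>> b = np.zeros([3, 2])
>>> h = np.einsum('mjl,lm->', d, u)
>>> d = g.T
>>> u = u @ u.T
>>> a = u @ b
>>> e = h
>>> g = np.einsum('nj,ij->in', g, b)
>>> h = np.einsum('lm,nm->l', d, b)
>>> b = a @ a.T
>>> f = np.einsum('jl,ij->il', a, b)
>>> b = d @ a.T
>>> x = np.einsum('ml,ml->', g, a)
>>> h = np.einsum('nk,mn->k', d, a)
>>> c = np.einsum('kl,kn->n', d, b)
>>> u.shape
(3, 3)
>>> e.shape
()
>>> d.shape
(2, 2)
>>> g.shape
(3, 2)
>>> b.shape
(2, 3)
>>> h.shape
(2,)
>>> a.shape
(3, 2)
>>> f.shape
(3, 2)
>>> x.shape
()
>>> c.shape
(3,)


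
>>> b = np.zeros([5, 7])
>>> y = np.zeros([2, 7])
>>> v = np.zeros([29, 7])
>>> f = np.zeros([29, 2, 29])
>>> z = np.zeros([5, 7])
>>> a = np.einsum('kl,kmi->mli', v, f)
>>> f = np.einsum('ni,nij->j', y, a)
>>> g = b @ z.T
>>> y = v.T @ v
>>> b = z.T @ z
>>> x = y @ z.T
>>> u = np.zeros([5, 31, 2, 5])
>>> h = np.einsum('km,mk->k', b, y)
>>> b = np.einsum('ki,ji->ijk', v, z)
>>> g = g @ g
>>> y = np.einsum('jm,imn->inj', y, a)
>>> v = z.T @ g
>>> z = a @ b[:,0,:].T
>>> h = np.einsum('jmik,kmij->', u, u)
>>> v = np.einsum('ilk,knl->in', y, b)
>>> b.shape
(7, 5, 29)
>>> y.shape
(2, 29, 7)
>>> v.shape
(2, 5)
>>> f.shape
(29,)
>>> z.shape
(2, 7, 7)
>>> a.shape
(2, 7, 29)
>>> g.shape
(5, 5)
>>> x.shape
(7, 5)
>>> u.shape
(5, 31, 2, 5)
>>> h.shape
()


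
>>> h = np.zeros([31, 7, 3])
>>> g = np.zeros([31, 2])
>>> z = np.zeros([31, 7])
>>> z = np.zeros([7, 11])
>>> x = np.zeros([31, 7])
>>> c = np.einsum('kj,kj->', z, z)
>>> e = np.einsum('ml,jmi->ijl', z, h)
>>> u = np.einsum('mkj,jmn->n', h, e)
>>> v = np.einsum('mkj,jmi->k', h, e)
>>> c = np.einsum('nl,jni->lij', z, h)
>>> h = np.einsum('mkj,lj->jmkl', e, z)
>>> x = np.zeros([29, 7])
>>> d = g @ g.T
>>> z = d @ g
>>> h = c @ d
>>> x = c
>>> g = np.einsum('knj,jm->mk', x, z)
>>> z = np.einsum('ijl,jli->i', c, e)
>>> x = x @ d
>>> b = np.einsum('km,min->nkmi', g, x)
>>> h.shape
(11, 3, 31)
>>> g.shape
(2, 11)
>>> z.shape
(11,)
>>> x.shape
(11, 3, 31)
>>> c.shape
(11, 3, 31)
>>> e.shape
(3, 31, 11)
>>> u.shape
(11,)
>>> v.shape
(7,)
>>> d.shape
(31, 31)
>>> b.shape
(31, 2, 11, 3)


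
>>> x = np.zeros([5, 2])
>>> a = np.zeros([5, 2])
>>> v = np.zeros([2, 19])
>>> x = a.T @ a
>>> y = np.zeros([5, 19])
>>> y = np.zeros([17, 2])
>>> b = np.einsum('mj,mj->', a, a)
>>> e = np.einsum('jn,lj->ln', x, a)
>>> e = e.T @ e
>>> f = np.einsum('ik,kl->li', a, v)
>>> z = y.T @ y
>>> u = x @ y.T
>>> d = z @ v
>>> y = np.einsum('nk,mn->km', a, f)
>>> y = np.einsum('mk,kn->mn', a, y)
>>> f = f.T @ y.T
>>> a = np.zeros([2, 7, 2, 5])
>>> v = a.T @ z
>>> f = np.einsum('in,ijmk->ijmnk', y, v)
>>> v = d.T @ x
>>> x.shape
(2, 2)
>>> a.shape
(2, 7, 2, 5)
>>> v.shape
(19, 2)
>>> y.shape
(5, 19)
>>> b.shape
()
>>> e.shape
(2, 2)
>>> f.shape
(5, 2, 7, 19, 2)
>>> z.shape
(2, 2)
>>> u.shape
(2, 17)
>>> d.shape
(2, 19)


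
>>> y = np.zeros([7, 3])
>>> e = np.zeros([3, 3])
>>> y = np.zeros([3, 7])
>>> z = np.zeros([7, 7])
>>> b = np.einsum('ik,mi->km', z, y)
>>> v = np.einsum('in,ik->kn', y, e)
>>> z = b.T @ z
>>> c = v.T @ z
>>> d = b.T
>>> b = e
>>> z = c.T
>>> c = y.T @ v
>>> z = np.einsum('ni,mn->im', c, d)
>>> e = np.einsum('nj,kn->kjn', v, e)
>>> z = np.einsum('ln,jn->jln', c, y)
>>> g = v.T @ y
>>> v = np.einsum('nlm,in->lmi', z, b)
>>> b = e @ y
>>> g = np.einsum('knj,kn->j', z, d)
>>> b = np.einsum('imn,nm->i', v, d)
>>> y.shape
(3, 7)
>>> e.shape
(3, 7, 3)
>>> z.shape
(3, 7, 7)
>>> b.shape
(7,)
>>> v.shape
(7, 7, 3)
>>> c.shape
(7, 7)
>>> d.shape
(3, 7)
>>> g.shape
(7,)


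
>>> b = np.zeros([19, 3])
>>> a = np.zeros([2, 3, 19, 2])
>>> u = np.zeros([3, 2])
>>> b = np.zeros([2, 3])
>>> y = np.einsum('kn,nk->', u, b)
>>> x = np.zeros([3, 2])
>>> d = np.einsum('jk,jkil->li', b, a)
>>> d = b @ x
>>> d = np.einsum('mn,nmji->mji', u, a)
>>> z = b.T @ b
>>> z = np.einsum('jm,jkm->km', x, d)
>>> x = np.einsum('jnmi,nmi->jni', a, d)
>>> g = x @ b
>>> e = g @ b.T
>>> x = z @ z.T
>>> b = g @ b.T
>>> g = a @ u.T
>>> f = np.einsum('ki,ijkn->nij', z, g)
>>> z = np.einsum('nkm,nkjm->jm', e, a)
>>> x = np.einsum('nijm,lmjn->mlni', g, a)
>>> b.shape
(2, 3, 2)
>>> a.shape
(2, 3, 19, 2)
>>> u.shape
(3, 2)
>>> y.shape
()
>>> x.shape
(3, 2, 2, 3)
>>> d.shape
(3, 19, 2)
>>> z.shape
(19, 2)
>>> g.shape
(2, 3, 19, 3)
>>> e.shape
(2, 3, 2)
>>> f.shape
(3, 2, 3)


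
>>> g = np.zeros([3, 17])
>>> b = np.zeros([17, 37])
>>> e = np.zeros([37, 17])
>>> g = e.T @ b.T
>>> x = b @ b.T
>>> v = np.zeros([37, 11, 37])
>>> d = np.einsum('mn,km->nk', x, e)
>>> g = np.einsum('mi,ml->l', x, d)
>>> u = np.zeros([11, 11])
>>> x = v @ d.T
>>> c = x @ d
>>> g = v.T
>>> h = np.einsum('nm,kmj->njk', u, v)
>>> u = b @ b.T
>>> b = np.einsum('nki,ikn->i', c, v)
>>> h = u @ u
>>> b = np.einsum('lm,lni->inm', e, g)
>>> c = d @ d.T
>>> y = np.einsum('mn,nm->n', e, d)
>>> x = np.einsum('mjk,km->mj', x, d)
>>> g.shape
(37, 11, 37)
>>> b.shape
(37, 11, 17)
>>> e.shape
(37, 17)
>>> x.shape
(37, 11)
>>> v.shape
(37, 11, 37)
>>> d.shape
(17, 37)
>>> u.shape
(17, 17)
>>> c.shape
(17, 17)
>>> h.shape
(17, 17)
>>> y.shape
(17,)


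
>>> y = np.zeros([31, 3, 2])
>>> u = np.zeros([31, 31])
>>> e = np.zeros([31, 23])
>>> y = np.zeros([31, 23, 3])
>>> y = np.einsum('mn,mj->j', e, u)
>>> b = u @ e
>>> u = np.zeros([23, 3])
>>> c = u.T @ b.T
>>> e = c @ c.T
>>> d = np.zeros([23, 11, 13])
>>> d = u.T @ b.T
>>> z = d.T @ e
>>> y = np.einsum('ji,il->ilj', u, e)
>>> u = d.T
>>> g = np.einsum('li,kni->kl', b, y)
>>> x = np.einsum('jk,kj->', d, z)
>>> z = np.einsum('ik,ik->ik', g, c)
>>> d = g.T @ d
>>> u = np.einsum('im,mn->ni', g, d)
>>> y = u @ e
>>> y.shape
(31, 3)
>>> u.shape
(31, 3)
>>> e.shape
(3, 3)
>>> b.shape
(31, 23)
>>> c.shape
(3, 31)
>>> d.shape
(31, 31)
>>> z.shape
(3, 31)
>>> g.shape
(3, 31)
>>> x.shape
()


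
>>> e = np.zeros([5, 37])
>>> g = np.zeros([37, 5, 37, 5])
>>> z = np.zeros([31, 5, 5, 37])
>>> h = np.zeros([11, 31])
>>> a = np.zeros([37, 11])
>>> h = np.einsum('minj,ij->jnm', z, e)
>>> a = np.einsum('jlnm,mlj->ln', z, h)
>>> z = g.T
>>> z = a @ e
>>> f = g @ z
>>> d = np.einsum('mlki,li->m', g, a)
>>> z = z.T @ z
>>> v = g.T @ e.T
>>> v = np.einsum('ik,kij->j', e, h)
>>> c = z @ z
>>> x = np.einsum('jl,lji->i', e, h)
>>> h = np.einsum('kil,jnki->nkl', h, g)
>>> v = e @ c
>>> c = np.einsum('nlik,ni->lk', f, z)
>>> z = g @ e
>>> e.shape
(5, 37)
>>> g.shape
(37, 5, 37, 5)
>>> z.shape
(37, 5, 37, 37)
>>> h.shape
(5, 37, 31)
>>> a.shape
(5, 5)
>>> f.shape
(37, 5, 37, 37)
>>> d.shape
(37,)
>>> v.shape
(5, 37)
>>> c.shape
(5, 37)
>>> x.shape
(31,)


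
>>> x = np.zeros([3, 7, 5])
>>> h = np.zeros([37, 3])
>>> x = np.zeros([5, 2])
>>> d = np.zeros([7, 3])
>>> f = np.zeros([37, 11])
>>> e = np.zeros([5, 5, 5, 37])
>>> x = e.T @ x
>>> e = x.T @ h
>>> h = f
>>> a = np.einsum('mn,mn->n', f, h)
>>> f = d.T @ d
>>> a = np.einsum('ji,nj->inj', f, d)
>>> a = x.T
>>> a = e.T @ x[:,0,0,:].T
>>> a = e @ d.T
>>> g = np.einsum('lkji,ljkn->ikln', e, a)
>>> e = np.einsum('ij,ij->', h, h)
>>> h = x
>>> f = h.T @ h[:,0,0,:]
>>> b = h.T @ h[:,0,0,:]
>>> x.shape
(37, 5, 5, 2)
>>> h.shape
(37, 5, 5, 2)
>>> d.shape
(7, 3)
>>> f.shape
(2, 5, 5, 2)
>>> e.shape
()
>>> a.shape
(2, 5, 5, 7)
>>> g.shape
(3, 5, 2, 7)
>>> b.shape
(2, 5, 5, 2)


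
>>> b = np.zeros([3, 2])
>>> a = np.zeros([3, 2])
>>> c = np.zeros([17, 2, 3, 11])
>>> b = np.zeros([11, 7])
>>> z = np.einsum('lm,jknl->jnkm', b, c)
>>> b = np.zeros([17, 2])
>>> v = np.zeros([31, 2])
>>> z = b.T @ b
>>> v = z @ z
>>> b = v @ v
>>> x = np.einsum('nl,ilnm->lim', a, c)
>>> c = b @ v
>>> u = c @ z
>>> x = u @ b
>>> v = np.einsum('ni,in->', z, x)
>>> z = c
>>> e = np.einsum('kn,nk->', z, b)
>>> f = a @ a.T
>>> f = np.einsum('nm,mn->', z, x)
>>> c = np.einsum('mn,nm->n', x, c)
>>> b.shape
(2, 2)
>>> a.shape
(3, 2)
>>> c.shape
(2,)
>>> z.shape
(2, 2)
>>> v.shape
()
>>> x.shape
(2, 2)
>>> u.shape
(2, 2)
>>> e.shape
()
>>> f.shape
()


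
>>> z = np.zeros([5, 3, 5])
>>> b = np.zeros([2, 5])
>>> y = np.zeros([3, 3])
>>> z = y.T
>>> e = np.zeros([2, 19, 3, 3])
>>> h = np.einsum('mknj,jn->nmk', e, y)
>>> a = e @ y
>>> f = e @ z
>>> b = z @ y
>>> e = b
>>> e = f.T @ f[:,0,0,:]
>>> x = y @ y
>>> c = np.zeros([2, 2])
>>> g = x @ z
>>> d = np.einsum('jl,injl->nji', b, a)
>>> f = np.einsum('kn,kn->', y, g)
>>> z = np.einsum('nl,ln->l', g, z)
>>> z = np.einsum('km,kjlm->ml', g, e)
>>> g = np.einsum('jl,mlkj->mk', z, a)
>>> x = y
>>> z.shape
(3, 19)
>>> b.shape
(3, 3)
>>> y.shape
(3, 3)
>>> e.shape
(3, 3, 19, 3)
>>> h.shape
(3, 2, 19)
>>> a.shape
(2, 19, 3, 3)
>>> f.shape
()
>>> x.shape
(3, 3)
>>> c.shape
(2, 2)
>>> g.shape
(2, 3)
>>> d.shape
(19, 3, 2)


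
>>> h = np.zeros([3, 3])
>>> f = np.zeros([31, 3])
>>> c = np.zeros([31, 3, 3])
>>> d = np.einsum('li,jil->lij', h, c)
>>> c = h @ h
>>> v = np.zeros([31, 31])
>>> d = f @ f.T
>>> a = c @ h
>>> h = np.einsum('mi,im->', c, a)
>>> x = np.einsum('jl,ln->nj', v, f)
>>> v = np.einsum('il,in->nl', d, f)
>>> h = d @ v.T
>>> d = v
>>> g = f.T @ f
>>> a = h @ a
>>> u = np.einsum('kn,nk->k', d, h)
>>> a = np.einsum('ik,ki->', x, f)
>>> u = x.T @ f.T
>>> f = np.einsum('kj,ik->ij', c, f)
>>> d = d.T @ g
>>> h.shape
(31, 3)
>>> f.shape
(31, 3)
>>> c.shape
(3, 3)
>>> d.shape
(31, 3)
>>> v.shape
(3, 31)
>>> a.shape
()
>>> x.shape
(3, 31)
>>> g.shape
(3, 3)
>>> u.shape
(31, 31)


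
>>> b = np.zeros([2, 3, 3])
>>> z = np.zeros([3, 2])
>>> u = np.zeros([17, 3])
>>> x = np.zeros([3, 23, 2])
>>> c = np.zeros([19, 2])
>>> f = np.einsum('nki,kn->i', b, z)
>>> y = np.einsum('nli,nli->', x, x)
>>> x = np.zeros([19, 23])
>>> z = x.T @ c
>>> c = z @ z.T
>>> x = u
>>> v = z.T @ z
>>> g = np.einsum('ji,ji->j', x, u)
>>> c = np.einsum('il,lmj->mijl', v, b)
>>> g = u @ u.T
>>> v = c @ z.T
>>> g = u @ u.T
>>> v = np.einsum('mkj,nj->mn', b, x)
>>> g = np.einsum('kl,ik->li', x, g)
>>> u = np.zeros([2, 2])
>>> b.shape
(2, 3, 3)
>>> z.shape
(23, 2)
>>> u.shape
(2, 2)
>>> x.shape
(17, 3)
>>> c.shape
(3, 2, 3, 2)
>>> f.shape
(3,)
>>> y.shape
()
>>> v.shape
(2, 17)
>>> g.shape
(3, 17)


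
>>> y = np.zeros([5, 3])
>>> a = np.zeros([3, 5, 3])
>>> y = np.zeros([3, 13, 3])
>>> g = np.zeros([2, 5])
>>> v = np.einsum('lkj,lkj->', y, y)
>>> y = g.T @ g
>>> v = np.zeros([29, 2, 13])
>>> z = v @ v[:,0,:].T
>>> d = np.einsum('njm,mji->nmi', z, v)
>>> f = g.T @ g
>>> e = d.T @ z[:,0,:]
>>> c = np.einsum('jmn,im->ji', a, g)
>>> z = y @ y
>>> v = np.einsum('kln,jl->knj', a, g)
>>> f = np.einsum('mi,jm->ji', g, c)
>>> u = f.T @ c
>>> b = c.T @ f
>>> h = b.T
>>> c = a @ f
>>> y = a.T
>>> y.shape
(3, 5, 3)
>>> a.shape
(3, 5, 3)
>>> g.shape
(2, 5)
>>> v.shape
(3, 3, 2)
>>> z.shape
(5, 5)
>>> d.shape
(29, 29, 13)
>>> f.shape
(3, 5)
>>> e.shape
(13, 29, 29)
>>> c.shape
(3, 5, 5)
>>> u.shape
(5, 2)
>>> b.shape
(2, 5)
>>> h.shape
(5, 2)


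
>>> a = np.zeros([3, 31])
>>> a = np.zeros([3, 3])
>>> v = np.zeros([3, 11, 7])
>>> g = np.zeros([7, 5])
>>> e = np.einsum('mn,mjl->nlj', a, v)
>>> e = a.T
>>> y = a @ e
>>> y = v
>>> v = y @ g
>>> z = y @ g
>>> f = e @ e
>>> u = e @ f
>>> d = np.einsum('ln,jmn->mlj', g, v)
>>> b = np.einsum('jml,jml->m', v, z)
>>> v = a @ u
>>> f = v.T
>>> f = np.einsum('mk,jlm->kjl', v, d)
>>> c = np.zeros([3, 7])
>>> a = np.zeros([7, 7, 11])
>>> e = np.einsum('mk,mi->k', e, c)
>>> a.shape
(7, 7, 11)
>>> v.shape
(3, 3)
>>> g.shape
(7, 5)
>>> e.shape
(3,)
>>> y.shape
(3, 11, 7)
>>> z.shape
(3, 11, 5)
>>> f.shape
(3, 11, 7)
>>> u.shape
(3, 3)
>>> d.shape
(11, 7, 3)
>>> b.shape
(11,)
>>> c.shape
(3, 7)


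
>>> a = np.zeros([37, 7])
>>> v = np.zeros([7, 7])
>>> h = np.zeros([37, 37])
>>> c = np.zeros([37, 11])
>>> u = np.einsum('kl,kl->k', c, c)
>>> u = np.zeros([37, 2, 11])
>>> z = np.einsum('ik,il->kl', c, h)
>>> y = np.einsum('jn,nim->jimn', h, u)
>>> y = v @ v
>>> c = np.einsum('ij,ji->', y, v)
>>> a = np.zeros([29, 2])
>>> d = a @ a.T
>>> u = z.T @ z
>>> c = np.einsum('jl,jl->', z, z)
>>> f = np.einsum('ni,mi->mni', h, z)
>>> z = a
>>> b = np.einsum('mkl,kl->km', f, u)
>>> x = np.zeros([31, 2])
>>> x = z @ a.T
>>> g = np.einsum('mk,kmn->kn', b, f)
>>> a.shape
(29, 2)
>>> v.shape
(7, 7)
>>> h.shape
(37, 37)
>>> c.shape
()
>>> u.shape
(37, 37)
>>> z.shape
(29, 2)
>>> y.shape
(7, 7)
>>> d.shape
(29, 29)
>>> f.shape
(11, 37, 37)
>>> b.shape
(37, 11)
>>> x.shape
(29, 29)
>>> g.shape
(11, 37)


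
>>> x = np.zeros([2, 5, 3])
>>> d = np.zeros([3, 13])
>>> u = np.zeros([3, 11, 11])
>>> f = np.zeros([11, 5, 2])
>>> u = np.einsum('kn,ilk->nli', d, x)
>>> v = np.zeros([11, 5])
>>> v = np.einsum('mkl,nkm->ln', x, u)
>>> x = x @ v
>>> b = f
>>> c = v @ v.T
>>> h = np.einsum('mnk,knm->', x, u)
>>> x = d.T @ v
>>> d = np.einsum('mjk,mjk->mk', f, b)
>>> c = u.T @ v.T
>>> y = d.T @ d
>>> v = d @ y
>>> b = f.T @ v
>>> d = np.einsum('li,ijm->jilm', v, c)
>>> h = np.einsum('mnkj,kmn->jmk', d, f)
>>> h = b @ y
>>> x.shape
(13, 13)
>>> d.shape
(5, 2, 11, 3)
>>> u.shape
(13, 5, 2)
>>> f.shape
(11, 5, 2)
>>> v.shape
(11, 2)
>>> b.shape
(2, 5, 2)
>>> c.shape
(2, 5, 3)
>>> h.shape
(2, 5, 2)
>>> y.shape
(2, 2)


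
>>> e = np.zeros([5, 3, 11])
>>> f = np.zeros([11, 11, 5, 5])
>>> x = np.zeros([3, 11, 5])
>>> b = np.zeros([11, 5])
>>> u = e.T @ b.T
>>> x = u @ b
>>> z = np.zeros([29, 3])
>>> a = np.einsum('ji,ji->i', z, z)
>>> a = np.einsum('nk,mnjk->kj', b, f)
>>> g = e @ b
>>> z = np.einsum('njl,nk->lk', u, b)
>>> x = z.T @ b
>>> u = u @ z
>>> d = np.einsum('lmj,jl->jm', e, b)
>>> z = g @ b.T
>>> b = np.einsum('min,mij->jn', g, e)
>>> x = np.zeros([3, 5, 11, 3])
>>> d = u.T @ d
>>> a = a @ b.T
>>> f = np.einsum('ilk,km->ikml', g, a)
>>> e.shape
(5, 3, 11)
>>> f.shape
(5, 5, 11, 3)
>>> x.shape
(3, 5, 11, 3)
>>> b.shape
(11, 5)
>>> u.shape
(11, 3, 5)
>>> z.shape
(5, 3, 11)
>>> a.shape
(5, 11)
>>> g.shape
(5, 3, 5)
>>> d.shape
(5, 3, 3)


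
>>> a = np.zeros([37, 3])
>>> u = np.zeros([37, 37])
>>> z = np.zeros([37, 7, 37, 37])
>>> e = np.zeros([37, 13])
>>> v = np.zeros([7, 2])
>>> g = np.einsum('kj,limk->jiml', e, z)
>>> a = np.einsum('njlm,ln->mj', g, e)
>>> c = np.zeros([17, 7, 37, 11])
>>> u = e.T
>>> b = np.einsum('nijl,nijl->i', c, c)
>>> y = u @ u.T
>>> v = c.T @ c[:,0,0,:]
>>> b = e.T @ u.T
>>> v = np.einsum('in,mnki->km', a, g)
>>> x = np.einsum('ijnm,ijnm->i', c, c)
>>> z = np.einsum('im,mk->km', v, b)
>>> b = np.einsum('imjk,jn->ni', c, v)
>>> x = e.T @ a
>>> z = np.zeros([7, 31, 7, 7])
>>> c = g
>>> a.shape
(37, 7)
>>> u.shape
(13, 37)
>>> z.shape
(7, 31, 7, 7)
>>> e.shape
(37, 13)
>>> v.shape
(37, 13)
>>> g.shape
(13, 7, 37, 37)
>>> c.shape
(13, 7, 37, 37)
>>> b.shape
(13, 17)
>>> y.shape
(13, 13)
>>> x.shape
(13, 7)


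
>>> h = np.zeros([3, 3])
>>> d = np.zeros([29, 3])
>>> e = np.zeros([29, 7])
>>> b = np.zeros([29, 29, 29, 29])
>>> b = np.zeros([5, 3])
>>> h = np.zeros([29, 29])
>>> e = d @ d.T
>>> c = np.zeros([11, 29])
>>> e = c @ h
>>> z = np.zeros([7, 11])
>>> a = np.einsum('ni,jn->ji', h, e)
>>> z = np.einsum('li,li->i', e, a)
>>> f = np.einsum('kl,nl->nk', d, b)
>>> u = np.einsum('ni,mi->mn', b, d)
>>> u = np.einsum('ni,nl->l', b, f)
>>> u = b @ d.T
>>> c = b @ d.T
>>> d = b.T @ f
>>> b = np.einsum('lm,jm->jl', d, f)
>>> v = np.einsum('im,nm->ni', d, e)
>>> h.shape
(29, 29)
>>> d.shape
(3, 29)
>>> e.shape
(11, 29)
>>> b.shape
(5, 3)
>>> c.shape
(5, 29)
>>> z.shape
(29,)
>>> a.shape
(11, 29)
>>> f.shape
(5, 29)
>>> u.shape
(5, 29)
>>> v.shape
(11, 3)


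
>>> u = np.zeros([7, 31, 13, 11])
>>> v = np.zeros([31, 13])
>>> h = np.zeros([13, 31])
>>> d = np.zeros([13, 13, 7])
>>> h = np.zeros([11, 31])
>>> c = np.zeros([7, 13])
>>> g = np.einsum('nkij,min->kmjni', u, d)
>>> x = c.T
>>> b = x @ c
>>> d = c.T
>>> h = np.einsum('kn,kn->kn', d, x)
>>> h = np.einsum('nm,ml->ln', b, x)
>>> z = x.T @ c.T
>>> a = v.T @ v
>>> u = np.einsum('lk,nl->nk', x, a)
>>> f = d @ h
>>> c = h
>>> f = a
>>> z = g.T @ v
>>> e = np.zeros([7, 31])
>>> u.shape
(13, 7)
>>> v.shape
(31, 13)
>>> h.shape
(7, 13)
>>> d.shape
(13, 7)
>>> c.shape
(7, 13)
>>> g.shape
(31, 13, 11, 7, 13)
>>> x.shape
(13, 7)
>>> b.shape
(13, 13)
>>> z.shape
(13, 7, 11, 13, 13)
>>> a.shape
(13, 13)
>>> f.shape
(13, 13)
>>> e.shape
(7, 31)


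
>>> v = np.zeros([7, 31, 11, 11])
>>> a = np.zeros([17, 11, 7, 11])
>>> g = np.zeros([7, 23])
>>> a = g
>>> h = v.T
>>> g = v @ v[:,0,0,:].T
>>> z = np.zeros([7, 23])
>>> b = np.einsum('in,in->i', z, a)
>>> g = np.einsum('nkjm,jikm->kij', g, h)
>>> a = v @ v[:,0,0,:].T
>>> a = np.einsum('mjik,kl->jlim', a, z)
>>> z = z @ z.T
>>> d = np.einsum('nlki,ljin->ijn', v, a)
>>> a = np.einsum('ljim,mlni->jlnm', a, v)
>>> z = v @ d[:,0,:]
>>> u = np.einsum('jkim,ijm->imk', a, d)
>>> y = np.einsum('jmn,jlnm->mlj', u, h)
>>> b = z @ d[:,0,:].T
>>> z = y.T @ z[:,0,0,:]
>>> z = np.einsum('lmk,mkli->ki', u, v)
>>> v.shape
(7, 31, 11, 11)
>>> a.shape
(23, 31, 11, 7)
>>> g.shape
(31, 11, 11)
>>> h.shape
(11, 11, 31, 7)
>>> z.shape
(31, 11)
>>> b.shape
(7, 31, 11, 11)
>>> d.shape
(11, 23, 7)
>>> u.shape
(11, 7, 31)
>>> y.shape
(7, 11, 11)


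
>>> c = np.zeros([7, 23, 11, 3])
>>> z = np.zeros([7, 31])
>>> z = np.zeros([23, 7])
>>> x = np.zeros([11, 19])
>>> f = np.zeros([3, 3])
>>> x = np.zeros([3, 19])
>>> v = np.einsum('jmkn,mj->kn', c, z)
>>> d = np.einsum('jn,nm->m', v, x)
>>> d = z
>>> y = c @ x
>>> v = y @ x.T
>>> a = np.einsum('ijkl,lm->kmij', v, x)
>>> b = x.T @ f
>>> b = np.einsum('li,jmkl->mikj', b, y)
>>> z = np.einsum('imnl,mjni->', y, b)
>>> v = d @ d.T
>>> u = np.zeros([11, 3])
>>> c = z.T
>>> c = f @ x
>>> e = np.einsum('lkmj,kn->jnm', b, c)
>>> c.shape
(3, 19)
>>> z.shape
()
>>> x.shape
(3, 19)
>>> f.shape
(3, 3)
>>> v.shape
(23, 23)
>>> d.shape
(23, 7)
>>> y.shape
(7, 23, 11, 19)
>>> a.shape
(11, 19, 7, 23)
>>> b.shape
(23, 3, 11, 7)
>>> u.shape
(11, 3)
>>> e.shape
(7, 19, 11)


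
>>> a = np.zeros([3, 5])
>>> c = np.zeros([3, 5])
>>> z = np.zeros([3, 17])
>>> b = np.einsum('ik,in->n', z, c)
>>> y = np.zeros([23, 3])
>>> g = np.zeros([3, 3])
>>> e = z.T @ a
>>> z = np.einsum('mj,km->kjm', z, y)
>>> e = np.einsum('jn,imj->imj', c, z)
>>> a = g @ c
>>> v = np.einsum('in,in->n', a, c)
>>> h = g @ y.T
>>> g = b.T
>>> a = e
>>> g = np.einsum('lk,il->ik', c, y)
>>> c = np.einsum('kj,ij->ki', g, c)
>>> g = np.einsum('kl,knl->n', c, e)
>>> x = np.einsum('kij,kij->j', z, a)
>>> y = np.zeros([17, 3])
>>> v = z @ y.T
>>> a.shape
(23, 17, 3)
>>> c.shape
(23, 3)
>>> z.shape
(23, 17, 3)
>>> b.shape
(5,)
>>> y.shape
(17, 3)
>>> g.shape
(17,)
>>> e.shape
(23, 17, 3)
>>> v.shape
(23, 17, 17)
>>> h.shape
(3, 23)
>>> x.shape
(3,)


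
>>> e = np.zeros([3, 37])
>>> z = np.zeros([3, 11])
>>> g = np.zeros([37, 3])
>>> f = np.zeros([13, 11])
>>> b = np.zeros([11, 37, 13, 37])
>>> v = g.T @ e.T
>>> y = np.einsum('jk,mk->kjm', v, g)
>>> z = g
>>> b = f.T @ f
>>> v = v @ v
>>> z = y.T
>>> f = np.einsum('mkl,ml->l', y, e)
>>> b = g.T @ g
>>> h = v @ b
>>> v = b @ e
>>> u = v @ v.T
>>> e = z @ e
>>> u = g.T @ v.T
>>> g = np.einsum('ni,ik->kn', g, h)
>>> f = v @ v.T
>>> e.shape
(37, 3, 37)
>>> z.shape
(37, 3, 3)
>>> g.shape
(3, 37)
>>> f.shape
(3, 3)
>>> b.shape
(3, 3)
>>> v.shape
(3, 37)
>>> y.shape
(3, 3, 37)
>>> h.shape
(3, 3)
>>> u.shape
(3, 3)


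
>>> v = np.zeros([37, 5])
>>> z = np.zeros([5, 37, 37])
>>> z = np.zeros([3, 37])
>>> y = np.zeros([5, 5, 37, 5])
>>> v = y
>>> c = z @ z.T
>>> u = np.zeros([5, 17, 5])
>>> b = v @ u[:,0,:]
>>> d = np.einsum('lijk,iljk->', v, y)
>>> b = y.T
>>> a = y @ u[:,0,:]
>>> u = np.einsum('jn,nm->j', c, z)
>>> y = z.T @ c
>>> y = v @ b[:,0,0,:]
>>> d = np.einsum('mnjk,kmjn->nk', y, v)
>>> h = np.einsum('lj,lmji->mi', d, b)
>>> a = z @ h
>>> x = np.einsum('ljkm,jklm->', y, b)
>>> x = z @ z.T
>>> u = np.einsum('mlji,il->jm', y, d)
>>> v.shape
(5, 5, 37, 5)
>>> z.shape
(3, 37)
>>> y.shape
(5, 5, 37, 5)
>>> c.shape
(3, 3)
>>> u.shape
(37, 5)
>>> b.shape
(5, 37, 5, 5)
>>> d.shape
(5, 5)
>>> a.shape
(3, 5)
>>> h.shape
(37, 5)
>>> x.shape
(3, 3)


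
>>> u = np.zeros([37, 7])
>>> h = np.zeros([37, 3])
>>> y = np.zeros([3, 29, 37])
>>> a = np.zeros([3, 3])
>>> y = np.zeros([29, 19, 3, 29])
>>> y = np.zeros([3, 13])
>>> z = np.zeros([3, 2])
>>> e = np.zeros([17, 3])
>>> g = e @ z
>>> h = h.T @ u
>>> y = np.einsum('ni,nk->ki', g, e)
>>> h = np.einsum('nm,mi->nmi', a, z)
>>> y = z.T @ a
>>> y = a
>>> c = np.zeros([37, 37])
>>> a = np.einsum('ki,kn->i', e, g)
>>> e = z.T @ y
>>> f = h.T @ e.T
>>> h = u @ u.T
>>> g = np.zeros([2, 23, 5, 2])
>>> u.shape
(37, 7)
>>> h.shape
(37, 37)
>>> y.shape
(3, 3)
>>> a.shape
(3,)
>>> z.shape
(3, 2)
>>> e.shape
(2, 3)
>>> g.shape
(2, 23, 5, 2)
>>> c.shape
(37, 37)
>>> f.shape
(2, 3, 2)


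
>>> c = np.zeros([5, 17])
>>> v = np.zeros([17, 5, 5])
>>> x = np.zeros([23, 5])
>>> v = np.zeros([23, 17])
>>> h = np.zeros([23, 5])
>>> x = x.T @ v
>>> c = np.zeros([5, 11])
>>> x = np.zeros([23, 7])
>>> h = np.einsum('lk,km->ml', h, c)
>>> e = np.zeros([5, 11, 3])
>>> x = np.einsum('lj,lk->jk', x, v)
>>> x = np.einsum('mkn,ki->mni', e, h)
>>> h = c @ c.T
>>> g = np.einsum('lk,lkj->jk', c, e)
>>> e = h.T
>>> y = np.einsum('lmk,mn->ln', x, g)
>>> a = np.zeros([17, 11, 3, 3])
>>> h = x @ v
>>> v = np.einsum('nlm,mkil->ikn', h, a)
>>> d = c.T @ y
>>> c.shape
(5, 11)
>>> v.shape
(3, 11, 5)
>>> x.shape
(5, 3, 23)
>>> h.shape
(5, 3, 17)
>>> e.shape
(5, 5)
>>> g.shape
(3, 11)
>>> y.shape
(5, 11)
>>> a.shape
(17, 11, 3, 3)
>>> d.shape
(11, 11)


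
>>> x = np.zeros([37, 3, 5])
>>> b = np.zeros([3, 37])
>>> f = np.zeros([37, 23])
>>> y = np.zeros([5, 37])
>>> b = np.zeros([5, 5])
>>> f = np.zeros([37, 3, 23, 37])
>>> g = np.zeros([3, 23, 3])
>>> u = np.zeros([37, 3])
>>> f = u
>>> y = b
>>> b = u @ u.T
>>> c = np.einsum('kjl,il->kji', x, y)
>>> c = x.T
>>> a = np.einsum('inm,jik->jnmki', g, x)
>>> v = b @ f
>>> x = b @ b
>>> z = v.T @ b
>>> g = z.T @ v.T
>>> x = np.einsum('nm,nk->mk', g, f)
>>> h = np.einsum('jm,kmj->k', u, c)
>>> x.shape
(37, 3)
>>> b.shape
(37, 37)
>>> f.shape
(37, 3)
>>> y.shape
(5, 5)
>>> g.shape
(37, 37)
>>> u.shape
(37, 3)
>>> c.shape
(5, 3, 37)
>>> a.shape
(37, 23, 3, 5, 3)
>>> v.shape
(37, 3)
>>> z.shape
(3, 37)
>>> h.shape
(5,)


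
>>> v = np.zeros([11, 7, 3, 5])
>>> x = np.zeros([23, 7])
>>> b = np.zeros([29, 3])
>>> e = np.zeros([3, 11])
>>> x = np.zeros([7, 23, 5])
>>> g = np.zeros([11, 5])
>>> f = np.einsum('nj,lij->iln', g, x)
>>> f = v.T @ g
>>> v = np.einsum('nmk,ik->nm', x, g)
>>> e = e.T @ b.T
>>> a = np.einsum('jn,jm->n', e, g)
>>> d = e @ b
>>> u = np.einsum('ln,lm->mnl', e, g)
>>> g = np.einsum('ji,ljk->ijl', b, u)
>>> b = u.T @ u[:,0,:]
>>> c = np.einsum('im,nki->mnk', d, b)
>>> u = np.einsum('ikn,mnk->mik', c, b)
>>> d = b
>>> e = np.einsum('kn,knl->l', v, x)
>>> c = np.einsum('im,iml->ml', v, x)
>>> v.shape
(7, 23)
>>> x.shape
(7, 23, 5)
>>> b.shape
(11, 29, 11)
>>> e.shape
(5,)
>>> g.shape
(3, 29, 5)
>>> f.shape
(5, 3, 7, 5)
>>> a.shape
(29,)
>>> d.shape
(11, 29, 11)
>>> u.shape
(11, 3, 11)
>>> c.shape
(23, 5)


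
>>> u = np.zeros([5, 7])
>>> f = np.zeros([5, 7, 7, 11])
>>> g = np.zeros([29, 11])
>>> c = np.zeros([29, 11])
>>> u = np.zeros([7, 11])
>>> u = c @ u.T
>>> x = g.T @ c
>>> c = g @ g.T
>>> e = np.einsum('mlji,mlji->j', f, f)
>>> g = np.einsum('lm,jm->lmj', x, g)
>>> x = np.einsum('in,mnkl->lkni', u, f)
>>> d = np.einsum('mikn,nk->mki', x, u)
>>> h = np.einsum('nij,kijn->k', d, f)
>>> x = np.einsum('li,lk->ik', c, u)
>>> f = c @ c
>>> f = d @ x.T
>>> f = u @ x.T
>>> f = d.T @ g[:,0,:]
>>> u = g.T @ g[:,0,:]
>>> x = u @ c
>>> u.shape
(29, 11, 29)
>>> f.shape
(7, 7, 29)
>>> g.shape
(11, 11, 29)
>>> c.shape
(29, 29)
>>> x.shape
(29, 11, 29)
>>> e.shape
(7,)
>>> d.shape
(11, 7, 7)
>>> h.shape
(5,)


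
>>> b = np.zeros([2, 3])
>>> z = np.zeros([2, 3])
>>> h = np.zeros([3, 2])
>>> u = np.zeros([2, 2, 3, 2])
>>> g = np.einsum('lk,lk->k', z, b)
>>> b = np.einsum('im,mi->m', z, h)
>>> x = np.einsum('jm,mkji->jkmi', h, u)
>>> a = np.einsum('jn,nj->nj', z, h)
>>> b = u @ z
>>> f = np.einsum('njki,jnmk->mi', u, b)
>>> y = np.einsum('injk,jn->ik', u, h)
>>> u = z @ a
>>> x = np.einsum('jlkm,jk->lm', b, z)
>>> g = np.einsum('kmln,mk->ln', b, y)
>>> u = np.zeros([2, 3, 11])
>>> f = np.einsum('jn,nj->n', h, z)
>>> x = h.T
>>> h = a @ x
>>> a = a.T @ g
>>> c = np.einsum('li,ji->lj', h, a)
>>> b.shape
(2, 2, 3, 3)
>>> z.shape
(2, 3)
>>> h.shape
(3, 3)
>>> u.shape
(2, 3, 11)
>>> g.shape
(3, 3)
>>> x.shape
(2, 3)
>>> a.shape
(2, 3)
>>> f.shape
(2,)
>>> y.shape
(2, 2)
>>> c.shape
(3, 2)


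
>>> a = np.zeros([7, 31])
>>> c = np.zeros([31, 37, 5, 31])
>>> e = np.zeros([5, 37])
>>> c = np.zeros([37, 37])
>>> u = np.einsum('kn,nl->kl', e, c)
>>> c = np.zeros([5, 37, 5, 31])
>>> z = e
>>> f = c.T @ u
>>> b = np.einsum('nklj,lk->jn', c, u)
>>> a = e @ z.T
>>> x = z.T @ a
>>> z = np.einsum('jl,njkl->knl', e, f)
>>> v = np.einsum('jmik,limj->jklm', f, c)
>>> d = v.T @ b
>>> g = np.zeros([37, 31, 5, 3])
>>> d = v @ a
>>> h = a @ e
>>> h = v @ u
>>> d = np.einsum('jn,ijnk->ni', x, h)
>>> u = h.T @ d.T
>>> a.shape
(5, 5)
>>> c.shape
(5, 37, 5, 31)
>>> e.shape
(5, 37)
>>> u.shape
(37, 5, 37, 5)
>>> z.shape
(37, 31, 37)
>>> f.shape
(31, 5, 37, 37)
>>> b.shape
(31, 5)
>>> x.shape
(37, 5)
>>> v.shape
(31, 37, 5, 5)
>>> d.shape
(5, 31)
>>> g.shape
(37, 31, 5, 3)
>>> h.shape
(31, 37, 5, 37)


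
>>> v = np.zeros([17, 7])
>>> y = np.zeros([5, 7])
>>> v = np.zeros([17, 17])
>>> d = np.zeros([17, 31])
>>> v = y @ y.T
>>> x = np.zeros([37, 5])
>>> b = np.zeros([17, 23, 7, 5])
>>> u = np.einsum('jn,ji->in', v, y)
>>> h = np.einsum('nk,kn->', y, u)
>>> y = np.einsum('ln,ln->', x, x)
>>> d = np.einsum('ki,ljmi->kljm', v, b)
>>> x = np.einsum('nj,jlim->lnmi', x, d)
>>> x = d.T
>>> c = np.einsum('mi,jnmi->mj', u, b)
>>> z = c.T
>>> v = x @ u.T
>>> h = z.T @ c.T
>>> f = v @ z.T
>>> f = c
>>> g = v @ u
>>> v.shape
(7, 23, 17, 7)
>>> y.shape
()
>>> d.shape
(5, 17, 23, 7)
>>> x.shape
(7, 23, 17, 5)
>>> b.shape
(17, 23, 7, 5)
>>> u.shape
(7, 5)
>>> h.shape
(7, 7)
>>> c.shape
(7, 17)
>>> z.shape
(17, 7)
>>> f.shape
(7, 17)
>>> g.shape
(7, 23, 17, 5)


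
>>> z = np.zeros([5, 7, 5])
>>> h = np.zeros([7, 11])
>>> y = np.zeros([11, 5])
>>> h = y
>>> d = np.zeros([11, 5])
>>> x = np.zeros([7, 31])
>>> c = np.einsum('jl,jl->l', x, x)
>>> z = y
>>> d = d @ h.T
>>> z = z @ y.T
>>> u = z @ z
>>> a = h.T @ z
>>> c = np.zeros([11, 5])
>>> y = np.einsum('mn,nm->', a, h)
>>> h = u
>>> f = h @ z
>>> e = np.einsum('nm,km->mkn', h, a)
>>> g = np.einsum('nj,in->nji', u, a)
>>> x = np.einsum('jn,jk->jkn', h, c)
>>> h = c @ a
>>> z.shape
(11, 11)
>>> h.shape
(11, 11)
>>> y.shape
()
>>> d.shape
(11, 11)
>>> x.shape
(11, 5, 11)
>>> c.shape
(11, 5)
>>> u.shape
(11, 11)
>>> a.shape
(5, 11)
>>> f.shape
(11, 11)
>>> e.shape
(11, 5, 11)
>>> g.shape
(11, 11, 5)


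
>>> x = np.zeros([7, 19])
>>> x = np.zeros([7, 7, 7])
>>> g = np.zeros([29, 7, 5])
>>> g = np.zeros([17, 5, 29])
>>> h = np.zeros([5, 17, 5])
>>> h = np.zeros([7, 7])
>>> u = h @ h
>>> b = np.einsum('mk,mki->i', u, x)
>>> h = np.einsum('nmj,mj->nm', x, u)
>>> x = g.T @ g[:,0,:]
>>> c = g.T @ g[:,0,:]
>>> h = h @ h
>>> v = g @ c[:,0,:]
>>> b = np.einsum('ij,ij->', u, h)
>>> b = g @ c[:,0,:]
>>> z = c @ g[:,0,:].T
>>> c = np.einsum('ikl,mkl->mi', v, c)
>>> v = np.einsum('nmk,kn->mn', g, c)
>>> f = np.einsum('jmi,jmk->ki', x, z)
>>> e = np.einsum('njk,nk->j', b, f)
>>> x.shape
(29, 5, 29)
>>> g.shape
(17, 5, 29)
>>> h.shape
(7, 7)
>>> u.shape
(7, 7)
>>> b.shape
(17, 5, 29)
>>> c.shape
(29, 17)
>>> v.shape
(5, 17)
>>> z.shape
(29, 5, 17)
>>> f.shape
(17, 29)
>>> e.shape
(5,)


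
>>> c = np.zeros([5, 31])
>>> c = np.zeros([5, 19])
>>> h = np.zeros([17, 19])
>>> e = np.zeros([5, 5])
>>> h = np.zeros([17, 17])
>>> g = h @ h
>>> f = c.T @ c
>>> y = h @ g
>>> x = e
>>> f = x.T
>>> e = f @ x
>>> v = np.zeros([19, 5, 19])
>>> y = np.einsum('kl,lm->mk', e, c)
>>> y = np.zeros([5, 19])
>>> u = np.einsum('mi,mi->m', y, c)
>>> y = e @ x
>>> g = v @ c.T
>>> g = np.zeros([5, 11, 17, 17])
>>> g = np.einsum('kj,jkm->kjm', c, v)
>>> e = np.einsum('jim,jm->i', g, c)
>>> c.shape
(5, 19)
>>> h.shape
(17, 17)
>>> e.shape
(19,)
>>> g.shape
(5, 19, 19)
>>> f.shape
(5, 5)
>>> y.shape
(5, 5)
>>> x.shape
(5, 5)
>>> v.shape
(19, 5, 19)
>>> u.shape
(5,)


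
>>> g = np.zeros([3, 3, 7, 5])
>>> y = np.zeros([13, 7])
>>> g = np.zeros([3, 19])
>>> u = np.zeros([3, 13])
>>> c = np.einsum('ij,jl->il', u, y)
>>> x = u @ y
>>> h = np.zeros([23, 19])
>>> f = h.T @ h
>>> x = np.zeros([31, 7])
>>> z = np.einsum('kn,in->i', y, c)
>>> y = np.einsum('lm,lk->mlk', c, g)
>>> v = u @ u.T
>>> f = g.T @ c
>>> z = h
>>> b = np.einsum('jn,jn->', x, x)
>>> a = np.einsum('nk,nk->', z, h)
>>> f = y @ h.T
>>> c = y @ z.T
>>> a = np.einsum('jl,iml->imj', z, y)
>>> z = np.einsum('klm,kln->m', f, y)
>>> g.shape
(3, 19)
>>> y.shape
(7, 3, 19)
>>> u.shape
(3, 13)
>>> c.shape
(7, 3, 23)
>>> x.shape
(31, 7)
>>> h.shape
(23, 19)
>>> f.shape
(7, 3, 23)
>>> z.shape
(23,)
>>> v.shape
(3, 3)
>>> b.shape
()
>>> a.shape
(7, 3, 23)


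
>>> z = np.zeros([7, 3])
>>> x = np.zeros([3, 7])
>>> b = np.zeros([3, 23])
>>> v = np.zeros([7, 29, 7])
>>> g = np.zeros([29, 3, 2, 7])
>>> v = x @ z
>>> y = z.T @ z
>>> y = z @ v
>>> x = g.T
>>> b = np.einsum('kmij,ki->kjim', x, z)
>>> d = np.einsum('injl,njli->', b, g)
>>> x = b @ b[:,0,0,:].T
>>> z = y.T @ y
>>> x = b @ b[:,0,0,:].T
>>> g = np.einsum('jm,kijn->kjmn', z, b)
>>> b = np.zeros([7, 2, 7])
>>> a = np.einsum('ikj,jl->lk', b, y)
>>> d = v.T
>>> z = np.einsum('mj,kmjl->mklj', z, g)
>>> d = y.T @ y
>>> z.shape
(3, 7, 2, 3)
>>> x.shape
(7, 29, 3, 7)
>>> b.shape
(7, 2, 7)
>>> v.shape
(3, 3)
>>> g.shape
(7, 3, 3, 2)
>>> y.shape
(7, 3)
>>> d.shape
(3, 3)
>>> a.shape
(3, 2)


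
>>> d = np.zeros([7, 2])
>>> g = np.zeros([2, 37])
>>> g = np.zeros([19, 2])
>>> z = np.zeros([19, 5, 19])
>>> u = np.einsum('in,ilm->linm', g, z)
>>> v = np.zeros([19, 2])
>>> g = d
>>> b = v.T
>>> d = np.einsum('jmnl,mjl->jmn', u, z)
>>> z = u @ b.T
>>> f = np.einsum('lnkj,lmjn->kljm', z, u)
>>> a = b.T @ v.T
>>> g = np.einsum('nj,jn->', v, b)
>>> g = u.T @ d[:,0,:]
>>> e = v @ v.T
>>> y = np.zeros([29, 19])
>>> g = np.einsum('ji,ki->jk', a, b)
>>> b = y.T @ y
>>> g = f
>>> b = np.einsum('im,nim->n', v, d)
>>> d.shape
(5, 19, 2)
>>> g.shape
(2, 5, 2, 19)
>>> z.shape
(5, 19, 2, 2)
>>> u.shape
(5, 19, 2, 19)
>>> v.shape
(19, 2)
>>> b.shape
(5,)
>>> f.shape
(2, 5, 2, 19)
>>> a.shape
(19, 19)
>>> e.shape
(19, 19)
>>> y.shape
(29, 19)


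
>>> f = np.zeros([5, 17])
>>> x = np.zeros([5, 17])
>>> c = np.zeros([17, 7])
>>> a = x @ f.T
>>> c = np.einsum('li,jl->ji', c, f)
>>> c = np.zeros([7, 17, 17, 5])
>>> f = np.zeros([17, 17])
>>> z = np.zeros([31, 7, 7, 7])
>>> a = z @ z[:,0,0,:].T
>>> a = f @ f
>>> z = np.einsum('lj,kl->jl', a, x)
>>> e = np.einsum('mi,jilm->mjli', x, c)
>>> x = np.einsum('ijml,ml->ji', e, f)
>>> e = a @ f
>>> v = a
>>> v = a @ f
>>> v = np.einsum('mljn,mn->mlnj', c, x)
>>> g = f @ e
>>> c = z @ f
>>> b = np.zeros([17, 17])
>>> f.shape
(17, 17)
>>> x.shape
(7, 5)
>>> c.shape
(17, 17)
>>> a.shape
(17, 17)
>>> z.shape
(17, 17)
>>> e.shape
(17, 17)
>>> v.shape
(7, 17, 5, 17)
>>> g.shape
(17, 17)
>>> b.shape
(17, 17)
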